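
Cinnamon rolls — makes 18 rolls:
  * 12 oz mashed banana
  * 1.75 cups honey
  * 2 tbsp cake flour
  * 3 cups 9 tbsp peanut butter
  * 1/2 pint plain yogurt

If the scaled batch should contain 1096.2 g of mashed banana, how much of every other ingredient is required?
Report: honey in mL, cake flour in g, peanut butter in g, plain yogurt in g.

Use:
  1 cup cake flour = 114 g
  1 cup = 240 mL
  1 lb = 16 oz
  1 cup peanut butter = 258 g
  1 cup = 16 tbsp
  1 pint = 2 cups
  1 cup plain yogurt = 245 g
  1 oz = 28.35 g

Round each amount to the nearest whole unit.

The original recipe has 340.2 g of mashed banana, so the scaling factor is 1096.2 ÷ 340.2 = 29/9.
honey: 1.75 cup × 29/9 × 240 mL/cup ≈ 1353 mL
cake flour: 2 tbsp × 29/9 ÷ 16 tbsp/cup × 114 g/cup ≈ 46 g
peanut butter: (3 cup + 9 tbsp = 3.5625 cup) × 29/9 × 258 g/cup ≈ 2962 g
plain yogurt: 0.5 pint × 29/9 × 2 cup/pint × 245 g/cup ≈ 789 g

honey: 1353 mL; cake flour: 46 g; peanut butter: 2962 g; plain yogurt: 789 g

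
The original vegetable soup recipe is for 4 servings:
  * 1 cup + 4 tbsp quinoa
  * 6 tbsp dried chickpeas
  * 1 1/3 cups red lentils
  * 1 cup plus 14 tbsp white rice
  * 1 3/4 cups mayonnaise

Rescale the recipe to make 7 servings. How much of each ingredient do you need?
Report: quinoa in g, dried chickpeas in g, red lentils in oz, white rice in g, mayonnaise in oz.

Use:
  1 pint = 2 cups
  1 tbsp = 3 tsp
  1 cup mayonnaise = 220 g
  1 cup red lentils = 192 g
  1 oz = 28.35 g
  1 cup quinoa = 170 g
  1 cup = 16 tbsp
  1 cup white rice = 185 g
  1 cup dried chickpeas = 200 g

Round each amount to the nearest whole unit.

Scaling factor: 7/4 = 1.75.
quinoa: (1 cup + 4 tbsp = 1.25 cup) × 7/4 × 170 g/cup ≈ 372 g
dried chickpeas: 6 tbsp × 7/4 ÷ 16 tbsp/cup × 200 g/cup ≈ 131 g
red lentils: 4/3 cup × 7/4 × 192 g/cup ÷ 28.35 g/oz ≈ 16 oz
white rice: (1 cup + 14 tbsp = 1.875 cup) × 7/4 × 185 g/cup ≈ 607 g
mayonnaise: 1.75 cup × 7/4 × 220 g/cup ÷ 28.35 g/oz ≈ 24 oz

quinoa: 372 g; dried chickpeas: 131 g; red lentils: 16 oz; white rice: 607 g; mayonnaise: 24 oz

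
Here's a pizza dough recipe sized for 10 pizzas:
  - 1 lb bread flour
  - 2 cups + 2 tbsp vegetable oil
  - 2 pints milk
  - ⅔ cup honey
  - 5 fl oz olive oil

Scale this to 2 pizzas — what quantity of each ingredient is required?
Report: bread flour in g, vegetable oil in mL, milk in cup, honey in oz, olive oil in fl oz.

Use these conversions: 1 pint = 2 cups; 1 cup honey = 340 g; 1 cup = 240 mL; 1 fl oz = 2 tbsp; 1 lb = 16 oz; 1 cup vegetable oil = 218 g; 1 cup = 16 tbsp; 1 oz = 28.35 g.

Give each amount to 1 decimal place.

Scaling factor: 2/10 = 1/5 = 0.2.
bread flour: 1 lb × 1/5 × 16 oz/lb × 28.35 g/oz ≈ 90.7 g
vegetable oil: (2 cup + 2 tbsp = 2.125 cup) × 1/5 × 240 mL/cup = 102.0 mL
milk: 2 pint × 1/5 × 2 cup/pint = 0.8 cup
honey: 2/3 cup × 1/5 × 340 g/cup ÷ 28.35 g/oz ≈ 1.6 oz
olive oil: 5 fl oz × 1/5 = 1.0 fl oz

bread flour: 90.7 g; vegetable oil: 102.0 mL; milk: 0.8 cup; honey: 1.6 oz; olive oil: 1.0 fl oz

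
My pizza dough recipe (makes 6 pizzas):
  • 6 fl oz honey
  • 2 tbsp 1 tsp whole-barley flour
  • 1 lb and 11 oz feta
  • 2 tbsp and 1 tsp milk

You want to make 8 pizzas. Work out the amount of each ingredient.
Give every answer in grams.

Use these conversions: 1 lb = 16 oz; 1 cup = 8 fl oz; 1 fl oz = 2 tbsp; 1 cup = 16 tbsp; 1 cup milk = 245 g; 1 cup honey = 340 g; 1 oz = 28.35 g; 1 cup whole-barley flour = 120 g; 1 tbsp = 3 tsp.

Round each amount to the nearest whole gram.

Scaling factor: 8/6 = 4/3.
honey: 6 fl oz × 4/3 ÷ 8 fl oz/cup × 340 g/cup = 340 g
whole-barley flour: (2 tbsp + 1 tsp = 7/3 tbsp) × 4/3 ÷ 16 tbsp/cup × 120 g/cup ≈ 23 g
feta: (1 lb + 11 oz = 1.6875 lb) × 4/3 × 16 oz/lb × 28.35 g/oz ≈ 1021 g
milk: (2 tbsp + 1 tsp = 7/3 tbsp) × 4/3 ÷ 16 tbsp/cup × 245 g/cup ≈ 48 g

honey: 340 g; whole-barley flour: 23 g; feta: 1021 g; milk: 48 g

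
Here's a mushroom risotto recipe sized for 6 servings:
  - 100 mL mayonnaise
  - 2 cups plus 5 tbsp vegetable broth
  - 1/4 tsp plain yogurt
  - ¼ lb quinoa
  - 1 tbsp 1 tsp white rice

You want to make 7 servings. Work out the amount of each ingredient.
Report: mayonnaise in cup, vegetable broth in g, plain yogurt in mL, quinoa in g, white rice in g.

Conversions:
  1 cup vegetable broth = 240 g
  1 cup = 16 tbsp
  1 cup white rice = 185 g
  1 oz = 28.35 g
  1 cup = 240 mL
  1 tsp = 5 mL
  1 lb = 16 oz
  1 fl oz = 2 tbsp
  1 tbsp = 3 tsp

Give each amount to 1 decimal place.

Scaling factor: 7/6.
mayonnaise: 100 mL × 7/6 ÷ 240 mL/cup ≈ 0.5 cup
vegetable broth: (2 cup + 5 tbsp = 2.3125 cup) × 7/6 × 240 g/cup = 647.5 g
plain yogurt: 0.25 tsp × 7/6 × 5 mL/tsp ≈ 1.5 mL
quinoa: 0.25 lb × 7/6 × 16 oz/lb × 28.35 g/oz = 132.3 g
white rice: (1 tbsp + 1 tsp = 4/3 tbsp) × 7/6 ÷ 16 tbsp/cup × 185 g/cup ≈ 18.0 g

mayonnaise: 0.5 cup; vegetable broth: 647.5 g; plain yogurt: 1.5 mL; quinoa: 132.3 g; white rice: 18.0 g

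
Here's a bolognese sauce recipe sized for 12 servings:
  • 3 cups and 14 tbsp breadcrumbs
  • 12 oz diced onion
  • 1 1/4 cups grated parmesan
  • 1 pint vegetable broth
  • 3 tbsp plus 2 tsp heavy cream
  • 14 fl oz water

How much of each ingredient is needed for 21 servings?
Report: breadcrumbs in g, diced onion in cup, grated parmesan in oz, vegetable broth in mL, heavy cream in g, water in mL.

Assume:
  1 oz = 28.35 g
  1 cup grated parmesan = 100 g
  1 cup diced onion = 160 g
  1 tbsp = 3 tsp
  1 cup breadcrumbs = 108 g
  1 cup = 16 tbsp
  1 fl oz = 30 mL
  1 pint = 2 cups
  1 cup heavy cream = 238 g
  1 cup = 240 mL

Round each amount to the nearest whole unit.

breadcrumbs: 732 g; diced onion: 4 cup; grated parmesan: 8 oz; vegetable broth: 840 mL; heavy cream: 95 g; water: 735 mL

Scaling factor: 21/12 = 7/4 = 1.75.
breadcrumbs: (3 cup + 14 tbsp = 3.875 cup) × 7/4 × 108 g/cup ≈ 732 g
diced onion: 12 oz × 7/4 × 28.35 g/oz ÷ 160 g/cup ≈ 4 cup
grated parmesan: 1.25 cup × 7/4 × 100 g/cup ÷ 28.35 g/oz ≈ 8 oz
vegetable broth: 1 pint × 7/4 × 2 cup/pint × 240 mL/cup = 840 mL
heavy cream: (3 tbsp + 2 tsp = 11/3 tbsp) × 7/4 ÷ 16 tbsp/cup × 238 g/cup ≈ 95 g
water: 14 fl oz × 7/4 × 30 mL/fl oz = 735 mL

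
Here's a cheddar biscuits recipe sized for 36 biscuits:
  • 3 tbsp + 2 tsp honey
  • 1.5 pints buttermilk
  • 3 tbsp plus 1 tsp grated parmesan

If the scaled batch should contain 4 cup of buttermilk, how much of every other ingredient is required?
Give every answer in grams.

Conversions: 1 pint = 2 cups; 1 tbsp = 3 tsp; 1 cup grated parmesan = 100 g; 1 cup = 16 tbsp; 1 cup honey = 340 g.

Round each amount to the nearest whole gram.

honey: 104 g; grated parmesan: 28 g

The original recipe has 3 cup of buttermilk, so the scaling factor is 4 ÷ 3 = 4/3.
honey: (3 tbsp + 2 tsp = 11/3 tbsp) × 4/3 ÷ 16 tbsp/cup × 340 g/cup ≈ 104 g
grated parmesan: (3 tbsp + 1 tsp = 10/3 tbsp) × 4/3 ÷ 16 tbsp/cup × 100 g/cup ≈ 28 g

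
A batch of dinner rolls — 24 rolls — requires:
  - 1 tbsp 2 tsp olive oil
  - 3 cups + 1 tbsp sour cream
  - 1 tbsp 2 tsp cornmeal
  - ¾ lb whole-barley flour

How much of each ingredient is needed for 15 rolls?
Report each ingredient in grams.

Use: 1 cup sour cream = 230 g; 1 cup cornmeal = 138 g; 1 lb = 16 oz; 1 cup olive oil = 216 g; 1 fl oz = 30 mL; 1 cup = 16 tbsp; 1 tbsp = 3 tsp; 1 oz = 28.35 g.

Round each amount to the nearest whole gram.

olive oil: 14 g; sour cream: 440 g; cornmeal: 9 g; whole-barley flour: 213 g

Scaling factor: 15/24 = 5/8 = 0.625.
olive oil: (1 tbsp + 2 tsp = 5/3 tbsp) × 5/8 ÷ 16 tbsp/cup × 216 g/cup ≈ 14 g
sour cream: (3 cup + 1 tbsp = 3.0625 cup) × 5/8 × 230 g/cup ≈ 440 g
cornmeal: (1 tbsp + 2 tsp = 5/3 tbsp) × 5/8 ÷ 16 tbsp/cup × 138 g/cup ≈ 9 g
whole-barley flour: 0.75 lb × 5/8 × 16 oz/lb × 28.35 g/oz ≈ 213 g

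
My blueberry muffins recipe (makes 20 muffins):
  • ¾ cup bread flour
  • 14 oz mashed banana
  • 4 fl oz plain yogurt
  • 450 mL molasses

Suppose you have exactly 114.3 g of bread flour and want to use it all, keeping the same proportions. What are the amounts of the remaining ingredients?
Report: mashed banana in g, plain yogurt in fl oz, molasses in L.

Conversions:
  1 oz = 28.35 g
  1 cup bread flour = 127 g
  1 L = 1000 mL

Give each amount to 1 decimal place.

mashed banana: 476.3 g; plain yogurt: 4.8 fl oz; molasses: 0.5 L

The original recipe has 95.25 g of bread flour, so the scaling factor is 114.3 ÷ 95.25 = 6/5 = 1.2.
mashed banana: 14 oz × 6/5 × 28.35 g/oz ≈ 476.3 g
plain yogurt: 4 fl oz × 6/5 = 4.8 fl oz
molasses: 450 mL × 6/5 ÷ 1000 mL/L ≈ 0.5 L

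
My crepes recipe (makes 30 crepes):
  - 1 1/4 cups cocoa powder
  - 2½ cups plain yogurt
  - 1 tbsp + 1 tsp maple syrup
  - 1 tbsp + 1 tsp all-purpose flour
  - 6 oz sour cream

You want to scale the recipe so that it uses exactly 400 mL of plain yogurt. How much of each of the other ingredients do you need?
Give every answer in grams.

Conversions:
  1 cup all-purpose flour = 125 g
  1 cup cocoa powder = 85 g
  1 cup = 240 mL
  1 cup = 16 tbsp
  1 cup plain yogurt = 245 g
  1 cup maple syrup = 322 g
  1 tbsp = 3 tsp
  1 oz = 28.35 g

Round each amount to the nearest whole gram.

The original recipe has 600 mL of plain yogurt, so the scaling factor is 400 ÷ 600 = 2/3.
cocoa powder: 1.25 cup × 2/3 × 85 g/cup ≈ 71 g
maple syrup: (1 tbsp + 1 tsp = 4/3 tbsp) × 2/3 ÷ 16 tbsp/cup × 322 g/cup ≈ 18 g
all-purpose flour: (1 tbsp + 1 tsp = 4/3 tbsp) × 2/3 ÷ 16 tbsp/cup × 125 g/cup ≈ 7 g
sour cream: 6 oz × 2/3 × 28.35 g/oz ≈ 113 g

cocoa powder: 71 g; maple syrup: 18 g; all-purpose flour: 7 g; sour cream: 113 g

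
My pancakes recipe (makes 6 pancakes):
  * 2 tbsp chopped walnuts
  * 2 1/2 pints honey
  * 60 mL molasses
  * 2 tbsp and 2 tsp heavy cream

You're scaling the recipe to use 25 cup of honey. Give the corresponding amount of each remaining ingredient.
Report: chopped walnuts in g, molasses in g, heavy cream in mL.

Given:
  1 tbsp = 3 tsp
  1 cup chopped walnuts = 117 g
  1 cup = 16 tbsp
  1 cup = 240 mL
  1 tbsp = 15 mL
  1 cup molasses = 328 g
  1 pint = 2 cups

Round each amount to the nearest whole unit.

chopped walnuts: 73 g; molasses: 410 g; heavy cream: 200 mL

The original recipe has 5 cup of honey, so the scaling factor is 25 ÷ 5 = 5.
chopped walnuts: 2 tbsp × 5 ÷ 16 tbsp/cup × 117 g/cup ≈ 73 g
molasses: 60 mL × 5 ÷ 240 mL/cup × 328 g/cup = 410 g
heavy cream: (2 tbsp + 2 tsp = 8/3 tbsp) × 5 × 15 mL/tbsp = 200 mL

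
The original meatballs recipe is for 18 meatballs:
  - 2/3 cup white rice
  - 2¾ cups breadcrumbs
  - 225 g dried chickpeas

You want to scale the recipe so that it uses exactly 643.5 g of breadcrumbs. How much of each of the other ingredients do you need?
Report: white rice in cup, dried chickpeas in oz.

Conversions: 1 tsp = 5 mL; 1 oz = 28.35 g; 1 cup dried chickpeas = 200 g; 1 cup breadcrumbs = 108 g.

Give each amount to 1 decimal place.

The original recipe has 297 g of breadcrumbs, so the scaling factor is 643.5 ÷ 297 = 13/6.
white rice: 2/3 cup × 13/6 ≈ 1.4 cup
dried chickpeas: 225 g × 13/6 ÷ 28.35 g/oz ≈ 17.2 oz

white rice: 1.4 cup; dried chickpeas: 17.2 oz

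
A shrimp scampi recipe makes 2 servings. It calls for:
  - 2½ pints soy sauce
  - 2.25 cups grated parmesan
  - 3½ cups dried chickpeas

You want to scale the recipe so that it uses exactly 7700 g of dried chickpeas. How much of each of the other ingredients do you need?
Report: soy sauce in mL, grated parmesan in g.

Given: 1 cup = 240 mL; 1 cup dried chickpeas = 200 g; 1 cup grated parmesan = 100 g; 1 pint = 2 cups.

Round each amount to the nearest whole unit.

The original recipe has 700 g of dried chickpeas, so the scaling factor is 7700 ÷ 700 = 11.
soy sauce: 2.5 pint × 11 × 2 cup/pint × 240 mL/cup = 13200 mL
grated parmesan: 2.25 cup × 11 × 100 g/cup = 2475 g

soy sauce: 13200 mL; grated parmesan: 2475 g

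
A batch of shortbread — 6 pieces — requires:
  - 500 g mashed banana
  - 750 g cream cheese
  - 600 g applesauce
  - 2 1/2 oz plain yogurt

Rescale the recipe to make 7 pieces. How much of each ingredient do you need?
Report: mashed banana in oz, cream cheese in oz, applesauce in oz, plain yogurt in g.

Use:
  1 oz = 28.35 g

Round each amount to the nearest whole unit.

Scaling factor: 7/6.
mashed banana: 500 g × 7/6 ÷ 28.35 g/oz ≈ 21 oz
cream cheese: 750 g × 7/6 ÷ 28.35 g/oz ≈ 31 oz
applesauce: 600 g × 7/6 ÷ 28.35 g/oz ≈ 25 oz
plain yogurt: 2.5 oz × 7/6 × 28.35 g/oz ≈ 83 g

mashed banana: 21 oz; cream cheese: 31 oz; applesauce: 25 oz; plain yogurt: 83 g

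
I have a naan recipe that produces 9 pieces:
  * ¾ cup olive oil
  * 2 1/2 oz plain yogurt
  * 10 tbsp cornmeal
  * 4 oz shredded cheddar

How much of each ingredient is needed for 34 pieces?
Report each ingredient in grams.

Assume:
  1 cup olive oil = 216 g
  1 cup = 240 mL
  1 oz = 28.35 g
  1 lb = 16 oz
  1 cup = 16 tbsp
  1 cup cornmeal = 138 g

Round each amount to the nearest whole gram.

olive oil: 612 g; plain yogurt: 268 g; cornmeal: 326 g; shredded cheddar: 428 g

Scaling factor: 34/9.
olive oil: 0.75 cup × 34/9 × 216 g/cup = 612 g
plain yogurt: 2.5 oz × 34/9 × 28.35 g/oz ≈ 268 g
cornmeal: 10 tbsp × 34/9 ÷ 16 tbsp/cup × 138 g/cup ≈ 326 g
shredded cheddar: 4 oz × 34/9 × 28.35 g/oz ≈ 428 g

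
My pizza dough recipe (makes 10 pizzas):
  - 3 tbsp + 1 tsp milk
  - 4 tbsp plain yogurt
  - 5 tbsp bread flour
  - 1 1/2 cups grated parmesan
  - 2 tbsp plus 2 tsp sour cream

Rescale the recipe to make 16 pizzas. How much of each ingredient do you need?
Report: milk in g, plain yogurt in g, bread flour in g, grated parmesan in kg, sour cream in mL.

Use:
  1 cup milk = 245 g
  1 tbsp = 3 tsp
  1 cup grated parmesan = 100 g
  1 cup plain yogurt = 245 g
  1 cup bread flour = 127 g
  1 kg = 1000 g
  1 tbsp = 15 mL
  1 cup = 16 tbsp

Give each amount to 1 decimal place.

milk: 81.7 g; plain yogurt: 98.0 g; bread flour: 63.5 g; grated parmesan: 0.2 kg; sour cream: 64.0 mL

Scaling factor: 16/10 = 8/5 = 1.6.
milk: (3 tbsp + 1 tsp = 10/3 tbsp) × 8/5 ÷ 16 tbsp/cup × 245 g/cup ≈ 81.7 g
plain yogurt: 4 tbsp × 8/5 ÷ 16 tbsp/cup × 245 g/cup = 98.0 g
bread flour: 5 tbsp × 8/5 ÷ 16 tbsp/cup × 127 g/cup = 63.5 g
grated parmesan: 1.5 cup × 8/5 × 100 g/cup ÷ 1000 g/kg ≈ 0.2 kg
sour cream: (2 tbsp + 2 tsp = 8/3 tbsp) × 8/5 × 15 mL/tbsp = 64.0 mL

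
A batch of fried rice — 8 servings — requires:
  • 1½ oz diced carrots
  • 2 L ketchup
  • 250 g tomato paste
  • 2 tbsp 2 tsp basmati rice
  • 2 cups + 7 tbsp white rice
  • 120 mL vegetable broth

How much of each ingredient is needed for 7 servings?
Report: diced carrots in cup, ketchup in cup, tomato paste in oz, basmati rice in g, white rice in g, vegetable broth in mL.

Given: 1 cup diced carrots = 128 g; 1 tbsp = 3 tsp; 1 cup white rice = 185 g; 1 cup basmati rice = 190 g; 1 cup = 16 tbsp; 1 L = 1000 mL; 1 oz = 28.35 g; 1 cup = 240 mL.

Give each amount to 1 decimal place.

Scaling factor: 7/8 = 0.875.
diced carrots: 1.5 oz × 7/8 × 28.35 g/oz ÷ 128 g/cup ≈ 0.3 cup
ketchup: 2 L × 7/8 × 1000 mL/L ÷ 240 mL/cup ≈ 7.3 cup
tomato paste: 250 g × 7/8 ÷ 28.35 g/oz ≈ 7.7 oz
basmati rice: (2 tbsp + 2 tsp = 8/3 tbsp) × 7/8 ÷ 16 tbsp/cup × 190 g/cup ≈ 27.7 g
white rice: (2 cup + 7 tbsp = 2.4375 cup) × 7/8 × 185 g/cup ≈ 394.6 g
vegetable broth: 120 mL × 7/8 = 105.0 mL

diced carrots: 0.3 cup; ketchup: 7.3 cup; tomato paste: 7.7 oz; basmati rice: 27.7 g; white rice: 394.6 g; vegetable broth: 105.0 mL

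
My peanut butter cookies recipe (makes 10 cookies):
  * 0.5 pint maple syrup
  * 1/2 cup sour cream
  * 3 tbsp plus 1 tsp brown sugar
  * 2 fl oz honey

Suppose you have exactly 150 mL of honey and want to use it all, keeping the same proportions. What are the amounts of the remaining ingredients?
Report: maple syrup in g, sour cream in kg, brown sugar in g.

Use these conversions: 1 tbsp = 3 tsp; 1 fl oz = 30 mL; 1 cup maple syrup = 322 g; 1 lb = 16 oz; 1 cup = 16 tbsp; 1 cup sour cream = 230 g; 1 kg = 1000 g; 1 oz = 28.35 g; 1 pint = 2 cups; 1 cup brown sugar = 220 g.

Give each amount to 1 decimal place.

The original recipe has 60 mL of honey, so the scaling factor is 150 ÷ 60 = 5/2 = 2.5.
maple syrup: 0.5 pint × 5/2 × 2 cup/pint × 322 g/cup = 805.0 g
sour cream: 0.5 cup × 5/2 × 230 g/cup ÷ 1000 g/kg ≈ 0.3 kg
brown sugar: (3 tbsp + 1 tsp = 10/3 tbsp) × 5/2 ÷ 16 tbsp/cup × 220 g/cup ≈ 114.6 g

maple syrup: 805.0 g; sour cream: 0.3 kg; brown sugar: 114.6 g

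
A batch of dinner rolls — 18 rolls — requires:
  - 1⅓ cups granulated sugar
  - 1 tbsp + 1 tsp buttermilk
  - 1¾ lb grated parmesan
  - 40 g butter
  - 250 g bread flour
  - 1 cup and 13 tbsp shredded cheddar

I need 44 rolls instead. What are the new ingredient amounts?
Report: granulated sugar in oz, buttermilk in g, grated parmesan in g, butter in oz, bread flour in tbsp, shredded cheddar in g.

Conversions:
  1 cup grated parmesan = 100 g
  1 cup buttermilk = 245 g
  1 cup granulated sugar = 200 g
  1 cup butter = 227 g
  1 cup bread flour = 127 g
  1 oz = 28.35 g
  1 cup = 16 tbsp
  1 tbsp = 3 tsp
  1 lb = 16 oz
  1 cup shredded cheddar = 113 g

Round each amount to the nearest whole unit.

Scaling factor: 44/18 = 22/9.
granulated sugar: 4/3 cup × 22/9 × 200 g/cup ÷ 28.35 g/oz ≈ 23 oz
buttermilk: (1 tbsp + 1 tsp = 4/3 tbsp) × 22/9 ÷ 16 tbsp/cup × 245 g/cup ≈ 50 g
grated parmesan: 1.75 lb × 22/9 × 16 oz/lb × 28.35 g/oz ≈ 1940 g
butter: 40 g × 22/9 ÷ 28.35 g/oz ≈ 3 oz
bread flour: 250 g × 22/9 ÷ 127 g/cup × 16 tbsp/cup ≈ 77 tbsp
shredded cheddar: (1 cup + 13 tbsp = 1.8125 cup) × 22/9 × 113 g/cup ≈ 501 g

granulated sugar: 23 oz; buttermilk: 50 g; grated parmesan: 1940 g; butter: 3 oz; bread flour: 77 tbsp; shredded cheddar: 501 g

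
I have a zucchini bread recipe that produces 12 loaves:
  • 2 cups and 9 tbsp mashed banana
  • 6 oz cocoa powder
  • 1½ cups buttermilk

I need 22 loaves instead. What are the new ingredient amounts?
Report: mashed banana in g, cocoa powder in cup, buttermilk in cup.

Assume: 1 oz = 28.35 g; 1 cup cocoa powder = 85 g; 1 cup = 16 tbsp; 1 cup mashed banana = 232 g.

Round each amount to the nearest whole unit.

Scaling factor: 22/12 = 11/6.
mashed banana: (2 cup + 9 tbsp = 2.5625 cup) × 11/6 × 232 g/cup ≈ 1090 g
cocoa powder: 6 oz × 11/6 × 28.35 g/oz ÷ 85 g/cup ≈ 4 cup
buttermilk: 1.5 cup × 11/6 ≈ 3 cup

mashed banana: 1090 g; cocoa powder: 4 cup; buttermilk: 3 cup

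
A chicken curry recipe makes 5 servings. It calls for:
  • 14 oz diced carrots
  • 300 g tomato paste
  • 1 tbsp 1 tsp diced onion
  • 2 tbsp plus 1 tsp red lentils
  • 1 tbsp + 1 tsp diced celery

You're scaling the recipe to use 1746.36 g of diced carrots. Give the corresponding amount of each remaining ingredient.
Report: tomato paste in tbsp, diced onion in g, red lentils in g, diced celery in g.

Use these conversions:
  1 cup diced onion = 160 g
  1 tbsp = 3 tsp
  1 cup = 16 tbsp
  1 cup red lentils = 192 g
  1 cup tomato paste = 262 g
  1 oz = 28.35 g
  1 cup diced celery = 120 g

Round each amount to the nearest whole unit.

tomato paste: 81 tbsp; diced onion: 59 g; red lentils: 123 g; diced celery: 44 g

The original recipe has 396.9 g of diced carrots, so the scaling factor is 1746.36 ÷ 396.9 = 22/5 = 4.4.
tomato paste: 300 g × 22/5 ÷ 262 g/cup × 16 tbsp/cup ≈ 81 tbsp
diced onion: (1 tbsp + 1 tsp = 4/3 tbsp) × 22/5 ÷ 16 tbsp/cup × 160 g/cup ≈ 59 g
red lentils: (2 tbsp + 1 tsp = 7/3 tbsp) × 22/5 ÷ 16 tbsp/cup × 192 g/cup ≈ 123 g
diced celery: (1 tbsp + 1 tsp = 4/3 tbsp) × 22/5 ÷ 16 tbsp/cup × 120 g/cup = 44 g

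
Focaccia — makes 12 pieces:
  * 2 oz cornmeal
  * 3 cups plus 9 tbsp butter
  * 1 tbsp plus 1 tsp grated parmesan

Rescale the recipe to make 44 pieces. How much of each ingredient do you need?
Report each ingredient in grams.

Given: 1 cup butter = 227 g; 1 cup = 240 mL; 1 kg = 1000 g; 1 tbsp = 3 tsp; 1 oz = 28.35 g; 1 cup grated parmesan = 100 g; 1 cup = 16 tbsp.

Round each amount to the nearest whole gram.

Scaling factor: 44/12 = 11/3.
cornmeal: 2 oz × 11/3 × 28.35 g/oz ≈ 208 g
butter: (3 cup + 9 tbsp = 3.5625 cup) × 11/3 × 227 g/cup ≈ 2965 g
grated parmesan: (1 tbsp + 1 tsp = 4/3 tbsp) × 11/3 ÷ 16 tbsp/cup × 100 g/cup ≈ 31 g

cornmeal: 208 g; butter: 2965 g; grated parmesan: 31 g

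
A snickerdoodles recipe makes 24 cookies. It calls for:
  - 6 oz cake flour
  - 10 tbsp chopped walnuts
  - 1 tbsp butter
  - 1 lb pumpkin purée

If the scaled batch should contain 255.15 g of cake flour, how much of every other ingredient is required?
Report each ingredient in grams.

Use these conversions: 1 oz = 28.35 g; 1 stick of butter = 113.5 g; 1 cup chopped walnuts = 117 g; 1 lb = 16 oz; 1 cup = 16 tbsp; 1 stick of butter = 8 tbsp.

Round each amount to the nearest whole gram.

chopped walnuts: 110 g; butter: 21 g; pumpkin purée: 680 g

The original recipe has 170.1 g of cake flour, so the scaling factor is 255.15 ÷ 170.1 = 3/2 = 1.5.
chopped walnuts: 10 tbsp × 3/2 ÷ 16 tbsp/cup × 117 g/cup ≈ 110 g
butter: 1 tbsp × 3/2 ÷ 8 tbsp/stick × 113.5 g/stick ≈ 21 g
pumpkin purée: 1 lb × 3/2 × 16 oz/lb × 28.35 g/oz ≈ 680 g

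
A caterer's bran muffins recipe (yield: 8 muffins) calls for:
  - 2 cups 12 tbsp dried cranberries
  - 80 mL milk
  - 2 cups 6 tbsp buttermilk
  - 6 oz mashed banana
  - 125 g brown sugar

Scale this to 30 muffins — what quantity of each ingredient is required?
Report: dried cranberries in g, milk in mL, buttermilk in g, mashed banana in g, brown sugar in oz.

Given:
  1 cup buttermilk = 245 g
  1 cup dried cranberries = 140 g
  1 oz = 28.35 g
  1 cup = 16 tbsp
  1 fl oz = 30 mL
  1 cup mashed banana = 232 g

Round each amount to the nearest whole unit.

dried cranberries: 1444 g; milk: 300 mL; buttermilk: 2182 g; mashed banana: 638 g; brown sugar: 17 oz

Scaling factor: 30/8 = 15/4 = 3.75.
dried cranberries: (2 cup + 12 tbsp = 2.75 cup) × 15/4 × 140 g/cup ≈ 1444 g
milk: 80 mL × 15/4 = 300 mL
buttermilk: (2 cup + 6 tbsp = 2.375 cup) × 15/4 × 245 g/cup ≈ 2182 g
mashed banana: 6 oz × 15/4 × 28.35 g/oz ≈ 638 g
brown sugar: 125 g × 15/4 ÷ 28.35 g/oz ≈ 17 oz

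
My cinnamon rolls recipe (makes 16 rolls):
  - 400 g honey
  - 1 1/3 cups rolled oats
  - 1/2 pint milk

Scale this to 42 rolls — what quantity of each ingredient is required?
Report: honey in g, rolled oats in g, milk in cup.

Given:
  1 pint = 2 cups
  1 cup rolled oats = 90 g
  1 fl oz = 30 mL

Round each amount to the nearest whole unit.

honey: 1050 g; rolled oats: 315 g; milk: 3 cup

Scaling factor: 42/16 = 21/8 = 2.625.
honey: 400 g × 21/8 = 1050 g
rolled oats: 4/3 cup × 21/8 × 90 g/cup = 315 g
milk: 0.5 pint × 21/8 × 2 cup/pint ≈ 3 cup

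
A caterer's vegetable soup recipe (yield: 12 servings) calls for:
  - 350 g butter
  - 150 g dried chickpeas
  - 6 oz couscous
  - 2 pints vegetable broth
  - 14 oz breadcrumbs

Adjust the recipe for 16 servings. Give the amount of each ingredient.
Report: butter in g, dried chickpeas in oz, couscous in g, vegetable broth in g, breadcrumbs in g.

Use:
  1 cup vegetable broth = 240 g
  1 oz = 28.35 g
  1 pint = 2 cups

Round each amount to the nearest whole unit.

butter: 467 g; dried chickpeas: 7 oz; couscous: 227 g; vegetable broth: 1280 g; breadcrumbs: 529 g

Scaling factor: 16/12 = 4/3.
butter: 350 g × 4/3 ≈ 467 g
dried chickpeas: 150 g × 4/3 ÷ 28.35 g/oz ≈ 7 oz
couscous: 6 oz × 4/3 × 28.35 g/oz ≈ 227 g
vegetable broth: 2 pint × 4/3 × 2 cup/pint × 240 g/cup = 1280 g
breadcrumbs: 14 oz × 4/3 × 28.35 g/oz ≈ 529 g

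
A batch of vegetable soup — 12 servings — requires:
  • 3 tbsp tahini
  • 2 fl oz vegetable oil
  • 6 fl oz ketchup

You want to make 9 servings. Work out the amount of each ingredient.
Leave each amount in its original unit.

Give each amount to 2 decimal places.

tahini: 2.25 tbsp; vegetable oil: 1.50 fl oz; ketchup: 4.50 fl oz

Scaling factor: 9/12 = 3/4 = 0.75.
tahini: 3 tbsp × 3/4 = 2.25 tbsp
vegetable oil: 2 fl oz × 3/4 = 1.50 fl oz
ketchup: 6 fl oz × 3/4 = 4.50 fl oz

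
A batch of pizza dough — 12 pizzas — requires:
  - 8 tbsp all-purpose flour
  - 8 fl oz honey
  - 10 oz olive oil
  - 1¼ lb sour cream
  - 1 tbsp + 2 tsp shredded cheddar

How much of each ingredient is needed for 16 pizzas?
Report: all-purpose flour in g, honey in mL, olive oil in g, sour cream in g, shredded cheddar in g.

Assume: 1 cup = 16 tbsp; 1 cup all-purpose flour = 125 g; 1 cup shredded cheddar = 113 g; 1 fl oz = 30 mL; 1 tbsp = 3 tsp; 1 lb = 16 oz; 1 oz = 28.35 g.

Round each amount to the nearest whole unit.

Scaling factor: 16/12 = 4/3.
all-purpose flour: 8 tbsp × 4/3 ÷ 16 tbsp/cup × 125 g/cup ≈ 83 g
honey: 8 fl oz × 4/3 × 30 mL/fl oz = 320 mL
olive oil: 10 oz × 4/3 × 28.35 g/oz = 378 g
sour cream: 1.25 lb × 4/3 × 16 oz/lb × 28.35 g/oz = 756 g
shredded cheddar: (1 tbsp + 2 tsp = 5/3 tbsp) × 4/3 ÷ 16 tbsp/cup × 113 g/cup ≈ 16 g

all-purpose flour: 83 g; honey: 320 mL; olive oil: 378 g; sour cream: 756 g; shredded cheddar: 16 g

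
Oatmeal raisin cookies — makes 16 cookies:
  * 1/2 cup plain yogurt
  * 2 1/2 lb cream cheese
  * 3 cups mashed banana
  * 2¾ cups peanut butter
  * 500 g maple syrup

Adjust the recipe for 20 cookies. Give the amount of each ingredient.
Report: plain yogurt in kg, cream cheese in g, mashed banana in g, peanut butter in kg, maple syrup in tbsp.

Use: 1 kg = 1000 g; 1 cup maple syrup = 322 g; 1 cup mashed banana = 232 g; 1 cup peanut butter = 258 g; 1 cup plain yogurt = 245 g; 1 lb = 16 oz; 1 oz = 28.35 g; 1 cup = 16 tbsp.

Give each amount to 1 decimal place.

plain yogurt: 0.2 kg; cream cheese: 1417.5 g; mashed banana: 870.0 g; peanut butter: 0.9 kg; maple syrup: 31.1 tbsp

Scaling factor: 20/16 = 5/4 = 1.25.
plain yogurt: 0.5 cup × 5/4 × 245 g/cup ÷ 1000 g/kg ≈ 0.2 kg
cream cheese: 2.5 lb × 5/4 × 16 oz/lb × 28.35 g/oz = 1417.5 g
mashed banana: 3 cup × 5/4 × 232 g/cup = 870.0 g
peanut butter: 2.75 cup × 5/4 × 258 g/cup ÷ 1000 g/kg ≈ 0.9 kg
maple syrup: 500 g × 5/4 ÷ 322 g/cup × 16 tbsp/cup ≈ 31.1 tbsp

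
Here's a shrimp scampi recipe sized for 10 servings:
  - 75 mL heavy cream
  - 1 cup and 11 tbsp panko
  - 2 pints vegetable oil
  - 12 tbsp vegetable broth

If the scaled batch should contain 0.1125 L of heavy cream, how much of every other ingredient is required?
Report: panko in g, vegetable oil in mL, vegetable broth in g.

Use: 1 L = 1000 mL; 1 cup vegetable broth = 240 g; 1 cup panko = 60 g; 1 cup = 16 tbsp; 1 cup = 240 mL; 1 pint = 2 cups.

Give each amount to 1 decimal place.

panko: 151.9 g; vegetable oil: 1440.0 mL; vegetable broth: 270.0 g

The original recipe has 0.075 L of heavy cream, so the scaling factor is 0.1125 ÷ 0.075 = 3/2 = 1.5.
panko: (1 cup + 11 tbsp = 1.6875 cup) × 3/2 × 60 g/cup ≈ 151.9 g
vegetable oil: 2 pint × 3/2 × 2 cup/pint × 240 mL/cup = 1440.0 mL
vegetable broth: 12 tbsp × 3/2 ÷ 16 tbsp/cup × 240 g/cup = 270.0 g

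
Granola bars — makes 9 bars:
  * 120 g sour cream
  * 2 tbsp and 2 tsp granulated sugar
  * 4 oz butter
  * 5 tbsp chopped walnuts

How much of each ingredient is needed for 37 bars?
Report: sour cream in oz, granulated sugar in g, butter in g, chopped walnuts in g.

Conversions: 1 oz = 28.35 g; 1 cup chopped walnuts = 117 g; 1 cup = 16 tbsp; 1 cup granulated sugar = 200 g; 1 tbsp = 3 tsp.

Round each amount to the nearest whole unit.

sour cream: 17 oz; granulated sugar: 137 g; butter: 466 g; chopped walnuts: 150 g

Scaling factor: 37/9.
sour cream: 120 g × 37/9 ÷ 28.35 g/oz ≈ 17 oz
granulated sugar: (2 tbsp + 2 tsp = 8/3 tbsp) × 37/9 ÷ 16 tbsp/cup × 200 g/cup ≈ 137 g
butter: 4 oz × 37/9 × 28.35 g/oz ≈ 466 g
chopped walnuts: 5 tbsp × 37/9 ÷ 16 tbsp/cup × 117 g/cup ≈ 150 g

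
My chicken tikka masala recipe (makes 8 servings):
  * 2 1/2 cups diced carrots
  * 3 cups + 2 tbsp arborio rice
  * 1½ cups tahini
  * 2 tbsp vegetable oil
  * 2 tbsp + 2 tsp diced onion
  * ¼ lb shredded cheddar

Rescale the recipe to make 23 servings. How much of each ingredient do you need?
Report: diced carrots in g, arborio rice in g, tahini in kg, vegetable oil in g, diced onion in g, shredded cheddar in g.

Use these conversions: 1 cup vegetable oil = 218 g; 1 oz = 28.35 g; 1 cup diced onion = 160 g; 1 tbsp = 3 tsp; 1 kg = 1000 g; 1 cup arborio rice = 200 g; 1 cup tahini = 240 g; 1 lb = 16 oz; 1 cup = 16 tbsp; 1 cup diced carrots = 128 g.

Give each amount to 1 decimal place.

diced carrots: 920.0 g; arborio rice: 1796.9 g; tahini: 1.0 kg; vegetable oil: 78.3 g; diced onion: 76.7 g; shredded cheddar: 326.0 g

Scaling factor: 23/8 = 2.875.
diced carrots: 2.5 cup × 23/8 × 128 g/cup = 920.0 g
arborio rice: (3 cup + 2 tbsp = 3.125 cup) × 23/8 × 200 g/cup ≈ 1796.9 g
tahini: 1.5 cup × 23/8 × 240 g/cup ÷ 1000 g/kg ≈ 1.0 kg
vegetable oil: 2 tbsp × 23/8 ÷ 16 tbsp/cup × 218 g/cup ≈ 78.3 g
diced onion: (2 tbsp + 2 tsp = 8/3 tbsp) × 23/8 ÷ 16 tbsp/cup × 160 g/cup ≈ 76.7 g
shredded cheddar: 0.25 lb × 23/8 × 16 oz/lb × 28.35 g/oz ≈ 326.0 g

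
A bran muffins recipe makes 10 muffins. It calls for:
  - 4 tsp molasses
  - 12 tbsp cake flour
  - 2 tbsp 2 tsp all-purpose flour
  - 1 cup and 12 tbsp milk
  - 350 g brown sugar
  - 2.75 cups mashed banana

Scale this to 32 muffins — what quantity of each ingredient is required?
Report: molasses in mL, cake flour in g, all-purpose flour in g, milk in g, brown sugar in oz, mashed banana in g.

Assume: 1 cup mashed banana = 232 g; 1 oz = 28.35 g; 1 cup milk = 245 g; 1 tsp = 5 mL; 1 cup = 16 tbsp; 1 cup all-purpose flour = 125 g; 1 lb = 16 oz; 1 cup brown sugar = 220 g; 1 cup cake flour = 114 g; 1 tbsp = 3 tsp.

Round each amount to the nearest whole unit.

molasses: 64 mL; cake flour: 274 g; all-purpose flour: 67 g; milk: 1372 g; brown sugar: 40 oz; mashed banana: 2042 g

Scaling factor: 32/10 = 16/5 = 3.2.
molasses: 4 tsp × 16/5 × 5 mL/tsp = 64 mL
cake flour: 12 tbsp × 16/5 ÷ 16 tbsp/cup × 114 g/cup ≈ 274 g
all-purpose flour: (2 tbsp + 2 tsp = 8/3 tbsp) × 16/5 ÷ 16 tbsp/cup × 125 g/cup ≈ 67 g
milk: (1 cup + 12 tbsp = 1.75 cup) × 16/5 × 245 g/cup = 1372 g
brown sugar: 350 g × 16/5 ÷ 28.35 g/oz ≈ 40 oz
mashed banana: 2.75 cup × 16/5 × 232 g/cup ≈ 2042 g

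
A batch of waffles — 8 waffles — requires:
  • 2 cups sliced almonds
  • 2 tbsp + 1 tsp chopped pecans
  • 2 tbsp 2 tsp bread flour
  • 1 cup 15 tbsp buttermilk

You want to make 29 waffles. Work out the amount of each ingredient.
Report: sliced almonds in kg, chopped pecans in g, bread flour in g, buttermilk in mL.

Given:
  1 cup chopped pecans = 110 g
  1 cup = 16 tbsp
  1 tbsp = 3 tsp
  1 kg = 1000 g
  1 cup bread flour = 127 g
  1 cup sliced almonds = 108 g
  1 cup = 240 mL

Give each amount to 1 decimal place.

sliced almonds: 0.8 kg; chopped pecans: 58.2 g; bread flour: 76.7 g; buttermilk: 1685.6 mL

Scaling factor: 29/8 = 3.625.
sliced almonds: 2 cup × 29/8 × 108 g/cup ÷ 1000 g/kg ≈ 0.8 kg
chopped pecans: (2 tbsp + 1 tsp = 7/3 tbsp) × 29/8 ÷ 16 tbsp/cup × 110 g/cup ≈ 58.2 g
bread flour: (2 tbsp + 2 tsp = 8/3 tbsp) × 29/8 ÷ 16 tbsp/cup × 127 g/cup ≈ 76.7 g
buttermilk: (1 cup + 15 tbsp = 1.9375 cup) × 29/8 × 240 mL/cup ≈ 1685.6 mL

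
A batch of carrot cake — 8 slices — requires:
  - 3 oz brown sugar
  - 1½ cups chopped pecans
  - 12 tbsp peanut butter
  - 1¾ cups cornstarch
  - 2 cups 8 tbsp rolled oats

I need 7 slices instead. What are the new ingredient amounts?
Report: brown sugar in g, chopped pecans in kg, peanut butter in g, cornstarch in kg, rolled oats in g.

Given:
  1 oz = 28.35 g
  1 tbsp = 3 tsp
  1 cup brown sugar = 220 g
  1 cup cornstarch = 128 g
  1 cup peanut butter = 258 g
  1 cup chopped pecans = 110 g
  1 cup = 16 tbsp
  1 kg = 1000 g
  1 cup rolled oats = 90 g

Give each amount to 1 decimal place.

brown sugar: 74.4 g; chopped pecans: 0.1 kg; peanut butter: 169.3 g; cornstarch: 0.2 kg; rolled oats: 196.9 g

Scaling factor: 7/8 = 0.875.
brown sugar: 3 oz × 7/8 × 28.35 g/oz ≈ 74.4 g
chopped pecans: 1.5 cup × 7/8 × 110 g/cup ÷ 1000 g/kg ≈ 0.1 kg
peanut butter: 12 tbsp × 7/8 ÷ 16 tbsp/cup × 258 g/cup ≈ 169.3 g
cornstarch: 1.75 cup × 7/8 × 128 g/cup ÷ 1000 g/kg ≈ 0.2 kg
rolled oats: (2 cup + 8 tbsp = 2.5 cup) × 7/8 × 90 g/cup ≈ 196.9 g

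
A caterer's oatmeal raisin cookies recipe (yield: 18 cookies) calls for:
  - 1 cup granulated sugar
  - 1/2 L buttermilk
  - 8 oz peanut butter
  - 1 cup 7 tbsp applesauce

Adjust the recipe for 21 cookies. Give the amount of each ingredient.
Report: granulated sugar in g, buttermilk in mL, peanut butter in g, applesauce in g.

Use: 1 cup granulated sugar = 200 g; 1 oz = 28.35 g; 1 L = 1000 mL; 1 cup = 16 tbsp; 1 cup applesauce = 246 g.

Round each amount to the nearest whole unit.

Scaling factor: 21/18 = 7/6.
granulated sugar: 1 cup × 7/6 × 200 g/cup ≈ 233 g
buttermilk: 0.5 L × 7/6 × 1000 mL/L ≈ 583 mL
peanut butter: 8 oz × 7/6 × 28.35 g/oz ≈ 265 g
applesauce: (1 cup + 7 tbsp = 1.4375 cup) × 7/6 × 246 g/cup ≈ 413 g

granulated sugar: 233 g; buttermilk: 583 mL; peanut butter: 265 g; applesauce: 413 g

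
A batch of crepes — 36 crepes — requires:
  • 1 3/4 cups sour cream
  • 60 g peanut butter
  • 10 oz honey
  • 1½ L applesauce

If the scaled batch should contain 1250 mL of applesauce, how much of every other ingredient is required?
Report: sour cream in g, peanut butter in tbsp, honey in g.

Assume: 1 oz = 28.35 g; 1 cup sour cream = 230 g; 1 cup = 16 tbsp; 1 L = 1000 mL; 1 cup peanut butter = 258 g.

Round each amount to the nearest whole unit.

sour cream: 335 g; peanut butter: 3 tbsp; honey: 236 g

The original recipe has 1500 mL of applesauce, so the scaling factor is 1250 ÷ 1500 = 5/6.
sour cream: 1.75 cup × 5/6 × 230 g/cup ≈ 335 g
peanut butter: 60 g × 5/6 ÷ 258 g/cup × 16 tbsp/cup ≈ 3 tbsp
honey: 10 oz × 5/6 × 28.35 g/oz ≈ 236 g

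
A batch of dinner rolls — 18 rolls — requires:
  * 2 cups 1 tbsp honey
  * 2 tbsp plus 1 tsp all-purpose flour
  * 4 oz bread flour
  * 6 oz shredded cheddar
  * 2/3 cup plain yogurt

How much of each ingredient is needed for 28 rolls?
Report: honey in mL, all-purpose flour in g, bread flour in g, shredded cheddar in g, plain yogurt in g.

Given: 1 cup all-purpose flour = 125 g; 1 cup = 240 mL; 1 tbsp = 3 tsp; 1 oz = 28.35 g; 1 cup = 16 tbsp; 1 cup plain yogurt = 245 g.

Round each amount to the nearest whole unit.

honey: 770 mL; all-purpose flour: 28 g; bread flour: 176 g; shredded cheddar: 265 g; plain yogurt: 254 g

Scaling factor: 28/18 = 14/9.
honey: (2 cup + 1 tbsp = 2.0625 cup) × 14/9 × 240 mL/cup = 770 mL
all-purpose flour: (2 tbsp + 1 tsp = 7/3 tbsp) × 14/9 ÷ 16 tbsp/cup × 125 g/cup ≈ 28 g
bread flour: 4 oz × 14/9 × 28.35 g/oz ≈ 176 g
shredded cheddar: 6 oz × 14/9 × 28.35 g/oz ≈ 265 g
plain yogurt: 2/3 cup × 14/9 × 245 g/cup ≈ 254 g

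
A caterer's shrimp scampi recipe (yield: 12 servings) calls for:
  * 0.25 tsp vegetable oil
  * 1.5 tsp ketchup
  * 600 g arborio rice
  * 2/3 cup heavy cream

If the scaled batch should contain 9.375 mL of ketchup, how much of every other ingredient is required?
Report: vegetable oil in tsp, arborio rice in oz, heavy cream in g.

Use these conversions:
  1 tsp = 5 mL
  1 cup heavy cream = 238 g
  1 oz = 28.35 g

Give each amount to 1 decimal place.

vegetable oil: 0.3 tsp; arborio rice: 26.5 oz; heavy cream: 198.3 g

The original recipe has 7.5 mL of ketchup, so the scaling factor is 9.375 ÷ 7.5 = 5/4 = 1.25.
vegetable oil: 0.25 tsp × 5/4 ≈ 0.3 tsp
arborio rice: 600 g × 5/4 ÷ 28.35 g/oz ≈ 26.5 oz
heavy cream: 2/3 cup × 5/4 × 238 g/cup ≈ 198.3 g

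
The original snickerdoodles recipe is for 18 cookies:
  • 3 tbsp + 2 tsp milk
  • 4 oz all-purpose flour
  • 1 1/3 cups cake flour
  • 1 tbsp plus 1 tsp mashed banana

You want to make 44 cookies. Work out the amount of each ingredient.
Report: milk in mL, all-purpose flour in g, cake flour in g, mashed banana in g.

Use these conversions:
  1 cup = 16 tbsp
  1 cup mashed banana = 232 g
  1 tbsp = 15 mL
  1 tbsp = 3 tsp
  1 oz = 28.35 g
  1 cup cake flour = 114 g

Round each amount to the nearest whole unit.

Scaling factor: 44/18 = 22/9.
milk: (3 tbsp + 2 tsp = 11/3 tbsp) × 22/9 × 15 mL/tbsp ≈ 134 mL
all-purpose flour: 4 oz × 22/9 × 28.35 g/oz ≈ 277 g
cake flour: 4/3 cup × 22/9 × 114 g/cup ≈ 372 g
mashed banana: (1 tbsp + 1 tsp = 4/3 tbsp) × 22/9 ÷ 16 tbsp/cup × 232 g/cup ≈ 47 g

milk: 134 mL; all-purpose flour: 277 g; cake flour: 372 g; mashed banana: 47 g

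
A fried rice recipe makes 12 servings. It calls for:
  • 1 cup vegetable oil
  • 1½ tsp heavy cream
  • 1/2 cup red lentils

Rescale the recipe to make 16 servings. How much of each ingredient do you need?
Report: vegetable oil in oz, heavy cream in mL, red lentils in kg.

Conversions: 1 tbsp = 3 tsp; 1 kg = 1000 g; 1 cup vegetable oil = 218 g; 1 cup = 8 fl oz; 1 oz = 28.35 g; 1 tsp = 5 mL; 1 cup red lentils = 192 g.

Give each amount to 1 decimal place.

Scaling factor: 16/12 = 4/3.
vegetable oil: 1 cup × 4/3 × 218 g/cup ÷ 28.35 g/oz ≈ 10.3 oz
heavy cream: 1.5 tsp × 4/3 × 5 mL/tsp = 10.0 mL
red lentils: 0.5 cup × 4/3 × 192 g/cup ÷ 1000 g/kg ≈ 0.1 kg

vegetable oil: 10.3 oz; heavy cream: 10.0 mL; red lentils: 0.1 kg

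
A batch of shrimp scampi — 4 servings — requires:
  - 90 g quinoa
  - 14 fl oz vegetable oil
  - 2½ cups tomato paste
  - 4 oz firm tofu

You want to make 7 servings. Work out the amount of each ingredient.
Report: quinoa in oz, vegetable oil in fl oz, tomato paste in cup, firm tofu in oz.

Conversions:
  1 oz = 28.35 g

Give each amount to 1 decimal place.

quinoa: 5.6 oz; vegetable oil: 24.5 fl oz; tomato paste: 4.4 cup; firm tofu: 7.0 oz

Scaling factor: 7/4 = 1.75.
quinoa: 90 g × 7/4 ÷ 28.35 g/oz ≈ 5.6 oz
vegetable oil: 14 fl oz × 7/4 = 24.5 fl oz
tomato paste: 2.5 cup × 7/4 ≈ 4.4 cup
firm tofu: 4 oz × 7/4 = 7.0 oz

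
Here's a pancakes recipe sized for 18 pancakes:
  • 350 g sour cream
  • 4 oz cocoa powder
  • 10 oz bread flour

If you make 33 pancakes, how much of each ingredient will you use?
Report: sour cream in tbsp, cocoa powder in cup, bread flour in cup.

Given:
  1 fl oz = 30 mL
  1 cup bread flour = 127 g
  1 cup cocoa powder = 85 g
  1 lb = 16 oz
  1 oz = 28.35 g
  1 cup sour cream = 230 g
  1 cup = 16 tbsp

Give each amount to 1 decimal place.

Scaling factor: 33/18 = 11/6.
sour cream: 350 g × 11/6 ÷ 230 g/cup × 16 tbsp/cup ≈ 44.6 tbsp
cocoa powder: 4 oz × 11/6 × 28.35 g/oz ÷ 85 g/cup ≈ 2.4 cup
bread flour: 10 oz × 11/6 × 28.35 g/oz ÷ 127 g/cup ≈ 4.1 cup

sour cream: 44.6 tbsp; cocoa powder: 2.4 cup; bread flour: 4.1 cup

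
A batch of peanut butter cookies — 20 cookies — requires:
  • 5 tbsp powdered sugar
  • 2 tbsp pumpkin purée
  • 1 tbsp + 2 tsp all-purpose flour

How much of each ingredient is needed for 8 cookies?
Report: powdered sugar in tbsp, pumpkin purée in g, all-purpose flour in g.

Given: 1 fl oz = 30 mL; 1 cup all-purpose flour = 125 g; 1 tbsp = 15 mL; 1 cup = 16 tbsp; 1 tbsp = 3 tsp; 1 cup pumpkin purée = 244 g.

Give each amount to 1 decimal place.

powdered sugar: 2.0 tbsp; pumpkin purée: 12.2 g; all-purpose flour: 5.2 g

Scaling factor: 8/20 = 2/5 = 0.4.
powdered sugar: 5 tbsp × 2/5 = 2.0 tbsp
pumpkin purée: 2 tbsp × 2/5 ÷ 16 tbsp/cup × 244 g/cup = 12.2 g
all-purpose flour: (1 tbsp + 2 tsp = 5/3 tbsp) × 2/5 ÷ 16 tbsp/cup × 125 g/cup ≈ 5.2 g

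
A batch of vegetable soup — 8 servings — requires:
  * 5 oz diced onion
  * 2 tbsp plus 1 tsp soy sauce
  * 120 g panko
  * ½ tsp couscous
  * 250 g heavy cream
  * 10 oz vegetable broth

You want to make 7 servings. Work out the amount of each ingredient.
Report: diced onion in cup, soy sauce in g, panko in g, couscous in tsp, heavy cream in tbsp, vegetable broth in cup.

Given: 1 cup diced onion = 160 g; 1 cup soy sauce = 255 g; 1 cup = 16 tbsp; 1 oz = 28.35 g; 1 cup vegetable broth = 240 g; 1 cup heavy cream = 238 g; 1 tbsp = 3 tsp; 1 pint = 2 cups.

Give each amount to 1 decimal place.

Scaling factor: 7/8 = 0.875.
diced onion: 5 oz × 7/8 × 28.35 g/oz ÷ 160 g/cup ≈ 0.8 cup
soy sauce: (2 tbsp + 1 tsp = 7/3 tbsp) × 7/8 ÷ 16 tbsp/cup × 255 g/cup ≈ 32.5 g
panko: 120 g × 7/8 = 105.0 g
couscous: 0.5 tsp × 7/8 ≈ 0.4 tsp
heavy cream: 250 g × 7/8 ÷ 238 g/cup × 16 tbsp/cup ≈ 14.7 tbsp
vegetable broth: 10 oz × 7/8 × 28.35 g/oz ÷ 240 g/cup ≈ 1.0 cup

diced onion: 0.8 cup; soy sauce: 32.5 g; panko: 105.0 g; couscous: 0.4 tsp; heavy cream: 14.7 tbsp; vegetable broth: 1.0 cup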